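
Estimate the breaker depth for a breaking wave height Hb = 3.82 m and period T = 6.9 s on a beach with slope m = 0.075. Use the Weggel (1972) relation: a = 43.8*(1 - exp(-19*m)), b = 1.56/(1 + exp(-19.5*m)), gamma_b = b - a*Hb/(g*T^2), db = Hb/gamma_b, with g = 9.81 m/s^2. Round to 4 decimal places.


a = 43.8 * (1 - exp(-19 * m))
exp(-19 * 0.075) = exp(-1.4250) = 0.240508
a = 43.8 * (1 - 0.240508) = 33.265729
b = 1.56 / (1 + exp(-19.5 * m))
exp(-19.5 * 0.075) = exp(-1.4625) = 0.231656
b = 1.56 / (1 + 0.231656) = 1.266587
Hb / (g * T^2) = 3.82 / (9.81 * 6.9^2) = 3.82 / 467.0541 = 0.00817892
gamma_b = b - a * Hb/(g*T^2) = 1.266587 - 33.265729 * 0.00817892 = 0.994509
db = Hb / gamma_b = 3.82 / 0.994509
db = 3.8411 m

3.8411


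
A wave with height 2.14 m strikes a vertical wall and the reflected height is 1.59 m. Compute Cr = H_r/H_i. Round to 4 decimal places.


Cr = H_r / H_i
Cr = 1.59 / 2.14
Cr = 0.7430

0.7430


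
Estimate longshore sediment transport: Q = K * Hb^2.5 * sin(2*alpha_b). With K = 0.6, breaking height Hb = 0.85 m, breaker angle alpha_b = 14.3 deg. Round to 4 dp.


Q = K * Hb^2.5 * sin(2 * alpha_b)
Hb^2.5 = 0.85^2.5 = 0.666112
sin(2 * 14.3) = sin(28.6) = 0.478692
Q = 0.6 * 0.666112 * 0.478692
Q = 0.1913 m^3/s

0.1913


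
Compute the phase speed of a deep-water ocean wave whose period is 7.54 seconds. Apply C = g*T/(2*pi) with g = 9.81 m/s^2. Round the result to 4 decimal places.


We use the deep-water celerity formula:
C = g * T / (2 * pi)
C = 9.81 * 7.54 / (2 * 3.14159...)
C = 73.967400 / 6.283185
C = 11.7723 m/s

11.7723


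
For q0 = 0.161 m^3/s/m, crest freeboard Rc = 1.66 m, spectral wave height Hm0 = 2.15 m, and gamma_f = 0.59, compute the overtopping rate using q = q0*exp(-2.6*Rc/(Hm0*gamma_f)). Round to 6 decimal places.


q = q0 * exp(-2.6 * Rc / (Hm0 * gamma_f))
Exponent = -2.6 * 1.66 / (2.15 * 0.59)
= -2.6 * 1.66 / 1.2685
= -3.402444
exp(-3.402444) = 0.033292
q = 0.161 * 0.033292
q = 0.005360 m^3/s/m

0.005360


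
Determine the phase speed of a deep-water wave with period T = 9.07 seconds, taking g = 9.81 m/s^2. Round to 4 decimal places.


We use the deep-water celerity formula:
C = g * T / (2 * pi)
C = 9.81 * 9.07 / (2 * 3.14159...)
C = 88.976700 / 6.283185
C = 14.1611 m/s

14.1611


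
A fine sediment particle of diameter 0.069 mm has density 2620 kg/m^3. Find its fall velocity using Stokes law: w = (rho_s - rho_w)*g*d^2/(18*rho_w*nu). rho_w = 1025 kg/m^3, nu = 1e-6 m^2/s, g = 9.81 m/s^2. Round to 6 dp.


w = (rho_s - rho_w) * g * d^2 / (18 * rho_w * nu)
d = 0.069 mm = 0.000069 m
rho_s - rho_w = 2620 - 1025 = 1595
Numerator = 1595 * 9.81 * (0.000069)^2 = 0.000074495129
Denominator = 18 * 1025 * 1e-6 = 0.018450
w = 0.004038 m/s

0.004038


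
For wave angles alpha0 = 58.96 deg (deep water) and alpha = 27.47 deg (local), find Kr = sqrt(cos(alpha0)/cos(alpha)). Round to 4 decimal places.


Kr = sqrt(cos(alpha0) / cos(alpha))
cos(58.96) = 0.515636
cos(27.47) = 0.887252
Kr = sqrt(0.515636 / 0.887252)
Kr = sqrt(0.581161)
Kr = 0.7623

0.7623


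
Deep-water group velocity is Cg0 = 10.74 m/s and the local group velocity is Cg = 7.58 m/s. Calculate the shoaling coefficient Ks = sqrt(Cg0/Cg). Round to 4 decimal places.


Ks = sqrt(Cg0 / Cg)
Ks = sqrt(10.74 / 7.58)
Ks = sqrt(1.4169)
Ks = 1.1903

1.1903


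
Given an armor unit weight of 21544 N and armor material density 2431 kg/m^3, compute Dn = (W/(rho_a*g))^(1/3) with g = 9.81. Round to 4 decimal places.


V = W / (rho_a * g)
V = 21544 / (2431 * 9.81)
V = 21544 / 23848.11
V = 0.903384 m^3
Dn = V^(1/3) = 0.903384^(1/3)
Dn = 0.9667 m

0.9667


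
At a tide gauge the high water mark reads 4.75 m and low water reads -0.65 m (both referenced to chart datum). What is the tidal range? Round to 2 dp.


Tidal range = High water - Low water
Tidal range = 4.75 - (-0.65)
Tidal range = 5.40 m

5.40


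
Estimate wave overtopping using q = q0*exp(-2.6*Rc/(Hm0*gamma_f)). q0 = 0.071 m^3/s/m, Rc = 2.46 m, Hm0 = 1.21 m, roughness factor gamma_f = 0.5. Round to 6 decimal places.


q = q0 * exp(-2.6 * Rc / (Hm0 * gamma_f))
Exponent = -2.6 * 2.46 / (1.21 * 0.5)
= -2.6 * 2.46 / 0.6050
= -10.571901
exp(-10.571901) = 0.000026
q = 0.071 * 0.000026
q = 0.000002 m^3/s/m

0.000002


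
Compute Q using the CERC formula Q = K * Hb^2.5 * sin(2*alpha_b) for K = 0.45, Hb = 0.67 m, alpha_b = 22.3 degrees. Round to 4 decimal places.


Q = K * Hb^2.5 * sin(2 * alpha_b)
Hb^2.5 = 0.67^2.5 = 0.367440
sin(2 * 22.3) = sin(44.6) = 0.702153
Q = 0.45 * 0.367440 * 0.702153
Q = 0.1161 m^3/s

0.1161


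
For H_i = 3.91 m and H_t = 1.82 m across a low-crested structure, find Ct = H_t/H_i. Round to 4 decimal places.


Ct = H_t / H_i
Ct = 1.82 / 3.91
Ct = 0.4655

0.4655


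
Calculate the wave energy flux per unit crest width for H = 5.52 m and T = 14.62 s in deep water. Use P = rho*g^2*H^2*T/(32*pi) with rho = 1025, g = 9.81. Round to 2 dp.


P = rho * g^2 * H^2 * T / (32 * pi)
P = 1025 * 9.81^2 * 5.52^2 * 14.62 / (32 * pi)
P = 1025 * 96.2361 * 30.4704 * 14.62 / 100.53096
P = 437106.79 W/m

437106.79


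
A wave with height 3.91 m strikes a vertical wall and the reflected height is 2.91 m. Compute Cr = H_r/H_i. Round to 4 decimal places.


Cr = H_r / H_i
Cr = 2.91 / 3.91
Cr = 0.7442

0.7442


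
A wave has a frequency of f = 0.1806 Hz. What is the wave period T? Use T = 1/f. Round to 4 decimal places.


T = 1 / f
T = 1 / 0.1806
T = 5.5371 s

5.5371


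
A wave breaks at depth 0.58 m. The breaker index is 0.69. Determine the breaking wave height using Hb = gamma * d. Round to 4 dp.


Hb = gamma * d
Hb = 0.69 * 0.58
Hb = 0.4002 m

0.4002


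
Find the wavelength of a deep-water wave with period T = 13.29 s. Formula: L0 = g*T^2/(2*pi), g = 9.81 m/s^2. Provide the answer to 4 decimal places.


L0 = g * T^2 / (2 * pi)
L0 = 9.81 * 13.29^2 / (2 * pi)
L0 = 9.81 * 176.6241 / 6.28319
L0 = 1732.6824 / 6.28319
L0 = 275.7650 m

275.7650


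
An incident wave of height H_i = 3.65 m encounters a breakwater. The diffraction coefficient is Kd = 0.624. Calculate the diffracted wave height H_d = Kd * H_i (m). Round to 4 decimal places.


H_d = Kd * H_i
H_d = 0.624 * 3.65
H_d = 2.2776 m

2.2776


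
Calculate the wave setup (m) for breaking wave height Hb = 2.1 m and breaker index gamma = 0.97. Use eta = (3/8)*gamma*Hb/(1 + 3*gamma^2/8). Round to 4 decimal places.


eta = (3/8) * gamma * Hb / (1 + 3*gamma^2/8)
Numerator = (3/8) * 0.97 * 2.1 = 0.763875
Denominator = 1 + 3*0.97^2/8 = 1 + 0.352838 = 1.352838
eta = 0.763875 / 1.352838
eta = 0.5646 m

0.5646


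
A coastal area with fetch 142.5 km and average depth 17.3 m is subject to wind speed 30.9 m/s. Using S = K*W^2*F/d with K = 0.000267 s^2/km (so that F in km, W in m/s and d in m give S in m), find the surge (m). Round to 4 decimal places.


S = K * W^2 * F / d
W^2 = 30.9^2 = 954.81
S = 0.000267 * 954.81 * 142.5 / 17.3
Numerator = 0.000267 * 954.81 * 142.5 = 36.328133
S = 36.328133 / 17.3 = 2.0999 m

2.0999


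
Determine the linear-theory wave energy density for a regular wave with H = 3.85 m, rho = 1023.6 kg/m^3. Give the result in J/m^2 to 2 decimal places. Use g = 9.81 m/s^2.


E = (1/8) * rho * g * H^2
E = (1/8) * 1023.6 * 9.81 * 3.85^2
E = 0.125 * 1023.6 * 9.81 * 14.8225
E = 18605.05 J/m^2

18605.05


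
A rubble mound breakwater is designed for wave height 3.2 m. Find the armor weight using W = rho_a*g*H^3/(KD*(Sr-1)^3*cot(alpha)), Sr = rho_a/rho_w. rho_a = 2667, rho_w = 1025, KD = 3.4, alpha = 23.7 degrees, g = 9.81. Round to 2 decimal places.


Sr = rho_a / rho_w = 2667 / 1025 = 2.601951
(Sr - 1) = 1.601951
(Sr - 1)^3 = 4.111004
cot(23.7) = 1 / tan(23.7) = 1 / 0.438969 = 2.278064
Numerator = 2667 * 9.81 * 3.2^3 = 857318.0314
Denominator = 3.4 * 4.111004 * 2.278064 = 31.841434
W = 857318.0314 / 31.841434
W = 26924.60 N

26924.60


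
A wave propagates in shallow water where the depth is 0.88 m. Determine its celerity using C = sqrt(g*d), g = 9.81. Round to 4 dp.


Using the shallow-water approximation:
C = sqrt(g * d) = sqrt(9.81 * 0.88)
C = sqrt(8.6328)
C = 2.9382 m/s

2.9382


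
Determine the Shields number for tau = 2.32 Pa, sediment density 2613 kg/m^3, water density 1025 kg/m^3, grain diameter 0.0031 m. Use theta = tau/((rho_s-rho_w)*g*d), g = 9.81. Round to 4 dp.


theta = tau / ((rho_s - rho_w) * g * d)
rho_s - rho_w = 2613 - 1025 = 1588
Denominator = 1588 * 9.81 * 0.0031 = 48.292668
theta = 2.32 / 48.292668
theta = 0.0480

0.0480


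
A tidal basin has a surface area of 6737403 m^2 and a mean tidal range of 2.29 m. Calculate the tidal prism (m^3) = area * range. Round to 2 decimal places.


Tidal prism = Area * Tidal range
P = 6737403 * 2.29
P = 15428652.87 m^3

15428652.87


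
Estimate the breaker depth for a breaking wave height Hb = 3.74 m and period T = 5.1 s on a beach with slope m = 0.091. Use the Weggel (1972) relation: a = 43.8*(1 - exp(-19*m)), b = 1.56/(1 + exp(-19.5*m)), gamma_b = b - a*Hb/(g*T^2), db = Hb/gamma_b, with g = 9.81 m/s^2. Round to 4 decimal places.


a = 43.8 * (1 - exp(-19 * m))
exp(-19 * 0.091) = exp(-1.7290) = 0.177462
a = 43.8 * (1 - 0.177462) = 36.027174
b = 1.56 / (1 + exp(-19.5 * m))
exp(-19.5 * 0.091) = exp(-1.7745) = 0.169568
b = 1.56 / (1 + 0.169568) = 1.333826
Hb / (g * T^2) = 3.74 / (9.81 * 5.1^2) = 3.74 / 255.1581 = 0.01465758
gamma_b = b - a * Hb/(g*T^2) = 1.333826 - 36.027174 * 0.01465758 = 0.805754
db = Hb / gamma_b = 3.74 / 0.805754
db = 4.6416 m

4.6416


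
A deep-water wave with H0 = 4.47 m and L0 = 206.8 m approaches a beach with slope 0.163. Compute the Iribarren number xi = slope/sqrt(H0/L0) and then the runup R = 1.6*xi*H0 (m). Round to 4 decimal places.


xi = slope / sqrt(H0/L0)
H0/L0 = 4.47/206.8 = 0.021615
sqrt(0.021615) = 0.147021
xi = 0.163 / 0.147021 = 1.108687
R = 1.6 * xi * H0 = 1.6 * 1.108687 * 4.47
R = 7.9293 m

7.9293


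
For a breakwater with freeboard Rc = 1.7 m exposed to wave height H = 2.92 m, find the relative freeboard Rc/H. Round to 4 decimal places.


Relative freeboard = Rc / H
= 1.7 / 2.92
= 0.5822

0.5822


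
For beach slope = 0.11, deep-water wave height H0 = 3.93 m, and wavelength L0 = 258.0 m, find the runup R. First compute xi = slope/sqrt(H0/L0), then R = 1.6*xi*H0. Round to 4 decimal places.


xi = slope / sqrt(H0/L0)
H0/L0 = 3.93/258.0 = 0.015233
sqrt(0.015233) = 0.123420
xi = 0.11 / 0.123420 = 0.891264
R = 1.6 * xi * H0 = 1.6 * 0.891264 * 3.93
R = 5.6043 m

5.6043


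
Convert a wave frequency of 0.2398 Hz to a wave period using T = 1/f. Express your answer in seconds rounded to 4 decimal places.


T = 1 / f
T = 1 / 0.2398
T = 4.1701 s

4.1701


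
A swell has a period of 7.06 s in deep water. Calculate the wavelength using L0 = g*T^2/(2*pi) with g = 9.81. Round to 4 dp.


L0 = g * T^2 / (2 * pi)
L0 = 9.81 * 7.06^2 / (2 * pi)
L0 = 9.81 * 49.8436 / 6.28319
L0 = 488.9657 / 6.28319
L0 = 77.8213 m

77.8213


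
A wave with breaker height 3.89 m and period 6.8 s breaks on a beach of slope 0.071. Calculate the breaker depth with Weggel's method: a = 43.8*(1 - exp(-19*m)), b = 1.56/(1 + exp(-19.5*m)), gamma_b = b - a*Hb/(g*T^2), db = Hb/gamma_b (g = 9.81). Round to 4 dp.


a = 43.8 * (1 - exp(-19 * m))
exp(-19 * 0.071) = exp(-1.3490) = 0.259500
a = 43.8 * (1 - 0.259500) = 32.433916
b = 1.56 / (1 + exp(-19.5 * m))
exp(-19.5 * 0.071) = exp(-1.3845) = 0.250449
b = 1.56 / (1 + 0.250449) = 1.247552
Hb / (g * T^2) = 3.89 / (9.81 * 6.8^2) = 3.89 / 453.6144 = 0.00857557
gamma_b = b - a * Hb/(g*T^2) = 1.247552 - 32.433916 * 0.00857557 = 0.969413
db = Hb / gamma_b = 3.89 / 0.969413
db = 4.0127 m

4.0127


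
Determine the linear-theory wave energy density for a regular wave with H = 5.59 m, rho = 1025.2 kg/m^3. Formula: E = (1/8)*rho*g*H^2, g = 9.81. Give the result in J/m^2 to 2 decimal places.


E = (1/8) * rho * g * H^2
E = (1/8) * 1025.2 * 9.81 * 5.59^2
E = 0.125 * 1025.2 * 9.81 * 31.2481
E = 39283.60 J/m^2

39283.60


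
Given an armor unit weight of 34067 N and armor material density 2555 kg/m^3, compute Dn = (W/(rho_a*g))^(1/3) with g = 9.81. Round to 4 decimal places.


V = W / (rho_a * g)
V = 34067 / (2555 * 9.81)
V = 34067 / 25064.55
V = 1.359171 m^3
Dn = V^(1/3) = 1.359171^(1/3)
Dn = 1.1077 m

1.1077


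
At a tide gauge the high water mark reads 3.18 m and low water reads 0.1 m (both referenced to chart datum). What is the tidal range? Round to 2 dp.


Tidal range = High water - Low water
Tidal range = 3.18 - (0.1)
Tidal range = 3.08 m

3.08


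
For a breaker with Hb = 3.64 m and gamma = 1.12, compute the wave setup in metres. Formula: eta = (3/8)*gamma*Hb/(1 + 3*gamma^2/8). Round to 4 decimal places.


eta = (3/8) * gamma * Hb / (1 + 3*gamma^2/8)
Numerator = (3/8) * 1.12 * 3.64 = 1.528800
Denominator = 1 + 3*1.12^2/8 = 1 + 0.470400 = 1.470400
eta = 1.528800 / 1.470400
eta = 1.0397 m

1.0397


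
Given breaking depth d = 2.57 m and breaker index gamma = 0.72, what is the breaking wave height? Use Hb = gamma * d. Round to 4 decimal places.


Hb = gamma * d
Hb = 0.72 * 2.57
Hb = 1.8504 m

1.8504


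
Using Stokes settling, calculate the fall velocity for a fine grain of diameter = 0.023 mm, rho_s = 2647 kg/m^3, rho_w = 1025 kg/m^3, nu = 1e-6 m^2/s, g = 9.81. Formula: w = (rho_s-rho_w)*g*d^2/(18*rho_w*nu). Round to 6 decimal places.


w = (rho_s - rho_w) * g * d^2 / (18 * rho_w * nu)
d = 0.023 mm = 0.000023 m
rho_s - rho_w = 2647 - 1025 = 1622
Numerator = 1622 * 9.81 * (0.000023)^2 = 0.000008417353
Denominator = 18 * 1025 * 1e-6 = 0.018450
w = 0.000456 m/s

0.000456


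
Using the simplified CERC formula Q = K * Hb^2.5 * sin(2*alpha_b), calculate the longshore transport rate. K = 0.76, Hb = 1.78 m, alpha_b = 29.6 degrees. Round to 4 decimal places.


Q = K * Hb^2.5 * sin(2 * alpha_b)
Hb^2.5 = 1.78^2.5 = 4.227173
sin(2 * 29.6) = sin(59.2) = 0.858960
Q = 0.76 * 4.227173 * 0.858960
Q = 2.7595 m^3/s

2.7595


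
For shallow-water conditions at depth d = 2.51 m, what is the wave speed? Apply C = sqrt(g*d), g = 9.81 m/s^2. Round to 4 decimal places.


Using the shallow-water approximation:
C = sqrt(g * d) = sqrt(9.81 * 2.51)
C = sqrt(24.6231)
C = 4.9622 m/s

4.9622


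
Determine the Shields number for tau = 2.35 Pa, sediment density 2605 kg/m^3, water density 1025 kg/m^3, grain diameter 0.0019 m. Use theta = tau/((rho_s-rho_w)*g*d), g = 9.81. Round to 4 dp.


theta = tau / ((rho_s - rho_w) * g * d)
rho_s - rho_w = 2605 - 1025 = 1580
Denominator = 1580 * 9.81 * 0.0019 = 29.449620
theta = 2.35 / 29.449620
theta = 0.0798

0.0798


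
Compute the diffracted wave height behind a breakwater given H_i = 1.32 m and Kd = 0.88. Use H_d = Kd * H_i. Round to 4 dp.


H_d = Kd * H_i
H_d = 0.88 * 1.32
H_d = 1.1616 m

1.1616


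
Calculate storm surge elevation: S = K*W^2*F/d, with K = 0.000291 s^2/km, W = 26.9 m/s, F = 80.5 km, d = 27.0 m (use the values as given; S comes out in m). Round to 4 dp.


S = K * W^2 * F / d
W^2 = 26.9^2 = 723.61
S = 0.000291 * 723.61 * 80.5 / 27.0
Numerator = 0.000291 * 723.61 * 80.5 = 16.950926
S = 16.950926 / 27.0 = 0.6278 m

0.6278


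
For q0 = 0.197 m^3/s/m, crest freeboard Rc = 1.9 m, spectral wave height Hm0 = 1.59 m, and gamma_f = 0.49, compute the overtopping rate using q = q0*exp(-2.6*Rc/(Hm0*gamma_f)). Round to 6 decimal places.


q = q0 * exp(-2.6 * Rc / (Hm0 * gamma_f))
Exponent = -2.6 * 1.9 / (1.59 * 0.49)
= -2.6 * 1.9 / 0.7791
= -6.340649
exp(-6.340649) = 0.001763
q = 0.197 * 0.001763
q = 0.000347 m^3/s/m

0.000347


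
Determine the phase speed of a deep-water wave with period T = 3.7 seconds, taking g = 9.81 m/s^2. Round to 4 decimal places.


We use the deep-water celerity formula:
C = g * T / (2 * pi)
C = 9.81 * 3.7 / (2 * 3.14159...)
C = 36.297000 / 6.283185
C = 5.7768 m/s

5.7768


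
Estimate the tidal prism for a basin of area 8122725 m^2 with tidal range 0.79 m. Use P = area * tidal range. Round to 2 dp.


Tidal prism = Area * Tidal range
P = 8122725 * 0.79
P = 6416952.75 m^3

6416952.75


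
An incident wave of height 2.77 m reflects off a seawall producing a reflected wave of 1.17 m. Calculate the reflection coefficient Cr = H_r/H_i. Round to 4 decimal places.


Cr = H_r / H_i
Cr = 1.17 / 2.77
Cr = 0.4224

0.4224


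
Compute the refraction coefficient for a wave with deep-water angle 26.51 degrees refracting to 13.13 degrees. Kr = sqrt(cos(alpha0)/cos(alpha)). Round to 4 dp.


Kr = sqrt(cos(alpha0) / cos(alpha))
cos(26.51) = 0.894856
cos(13.13) = 0.973857
Kr = sqrt(0.894856 / 0.973857)
Kr = sqrt(0.918879)
Kr = 0.9586

0.9586


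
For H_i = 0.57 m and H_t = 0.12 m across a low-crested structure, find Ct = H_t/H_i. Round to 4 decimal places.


Ct = H_t / H_i
Ct = 0.12 / 0.57
Ct = 0.2105

0.2105


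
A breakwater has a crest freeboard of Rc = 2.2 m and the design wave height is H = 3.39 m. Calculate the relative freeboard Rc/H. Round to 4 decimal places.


Relative freeboard = Rc / H
= 2.2 / 3.39
= 0.6490

0.6490


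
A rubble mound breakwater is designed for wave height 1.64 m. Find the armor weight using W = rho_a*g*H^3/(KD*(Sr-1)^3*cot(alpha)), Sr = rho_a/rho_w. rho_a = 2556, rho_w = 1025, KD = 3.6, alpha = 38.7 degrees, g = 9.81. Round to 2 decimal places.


Sr = rho_a / rho_w = 2556 / 1025 = 2.493659
(Sr - 1) = 1.493659
(Sr - 1)^3 = 3.332376
cot(38.7) = 1 / tan(38.7) = 1 / 0.801151 = 1.248204
Numerator = 2556 * 9.81 * 1.64^3 = 110601.5978
Denominator = 3.6 * 3.332376 * 1.248204 = 14.974146
W = 110601.5978 / 14.974146
W = 7386.17 N

7386.17


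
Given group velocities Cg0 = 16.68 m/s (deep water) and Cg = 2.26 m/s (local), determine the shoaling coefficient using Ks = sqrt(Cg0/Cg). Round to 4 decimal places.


Ks = sqrt(Cg0 / Cg)
Ks = sqrt(16.68 / 2.26)
Ks = sqrt(7.3805)
Ks = 2.7167

2.7167


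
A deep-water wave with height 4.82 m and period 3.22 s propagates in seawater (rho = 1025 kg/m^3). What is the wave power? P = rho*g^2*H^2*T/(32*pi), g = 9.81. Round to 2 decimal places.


P = rho * g^2 * H^2 * T / (32 * pi)
P = 1025 * 9.81^2 * 4.82^2 * 3.22 / (32 * pi)
P = 1025 * 96.2361 * 23.2324 * 3.22 / 100.53096
P = 73402.69 W/m

73402.69


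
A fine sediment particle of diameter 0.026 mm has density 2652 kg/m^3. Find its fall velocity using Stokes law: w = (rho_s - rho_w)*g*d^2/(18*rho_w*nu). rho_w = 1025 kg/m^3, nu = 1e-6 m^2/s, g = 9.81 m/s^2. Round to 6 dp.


w = (rho_s - rho_w) * g * d^2 / (18 * rho_w * nu)
d = 0.026 mm = 0.000026 m
rho_s - rho_w = 2652 - 1025 = 1627
Numerator = 1627 * 9.81 * (0.000026)^2 = 0.000010789548
Denominator = 18 * 1025 * 1e-6 = 0.018450
w = 0.000585 m/s

0.000585


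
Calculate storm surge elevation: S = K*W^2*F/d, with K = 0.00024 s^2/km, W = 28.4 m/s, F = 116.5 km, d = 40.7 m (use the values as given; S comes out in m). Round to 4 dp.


S = K * W^2 * F / d
W^2 = 28.4^2 = 806.56
S = 0.00024 * 806.56 * 116.5 / 40.7
Numerator = 0.00024 * 806.56 * 116.5 = 22.551418
S = 22.551418 / 40.7 = 0.5541 m

0.5541


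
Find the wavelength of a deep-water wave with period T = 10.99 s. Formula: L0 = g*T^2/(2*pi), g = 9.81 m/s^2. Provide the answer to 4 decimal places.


L0 = g * T^2 / (2 * pi)
L0 = 9.81 * 10.99^2 / (2 * pi)
L0 = 9.81 * 120.7801 / 6.28319
L0 = 1184.8528 / 6.28319
L0 = 188.5752 m

188.5752


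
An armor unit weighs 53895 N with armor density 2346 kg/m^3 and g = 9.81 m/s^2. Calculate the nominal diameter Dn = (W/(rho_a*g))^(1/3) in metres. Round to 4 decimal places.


V = W / (rho_a * g)
V = 53895 / (2346 * 9.81)
V = 53895 / 23014.26
V = 2.341809 m^3
Dn = V^(1/3) = 2.341809^(1/3)
Dn = 1.3280 m

1.3280


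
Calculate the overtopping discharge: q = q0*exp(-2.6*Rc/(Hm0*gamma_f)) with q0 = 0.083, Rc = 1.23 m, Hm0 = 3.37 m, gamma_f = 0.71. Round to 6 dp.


q = q0 * exp(-2.6 * Rc / (Hm0 * gamma_f))
Exponent = -2.6 * 1.23 / (3.37 * 0.71)
= -2.6 * 1.23 / 2.3927
= -1.336565
exp(-1.336565) = 0.262747
q = 0.083 * 0.262747
q = 0.021808 m^3/s/m

0.021808


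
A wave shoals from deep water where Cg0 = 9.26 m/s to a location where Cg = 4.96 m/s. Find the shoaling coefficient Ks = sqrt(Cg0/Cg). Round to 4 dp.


Ks = sqrt(Cg0 / Cg)
Ks = sqrt(9.26 / 4.96)
Ks = sqrt(1.8669)
Ks = 1.3664

1.3664


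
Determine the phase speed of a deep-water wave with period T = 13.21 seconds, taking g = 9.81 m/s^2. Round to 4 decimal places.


We use the deep-water celerity formula:
C = g * T / (2 * pi)
C = 9.81 * 13.21 / (2 * 3.14159...)
C = 129.590100 / 6.283185
C = 20.6249 m/s

20.6249


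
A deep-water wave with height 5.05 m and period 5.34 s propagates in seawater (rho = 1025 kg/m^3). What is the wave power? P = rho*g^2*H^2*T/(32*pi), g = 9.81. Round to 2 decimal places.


P = rho * g^2 * H^2 * T / (32 * pi)
P = 1025 * 9.81^2 * 5.05^2 * 5.34 / (32 * pi)
P = 1025 * 96.2361 * 25.5025 * 5.34 / 100.53096
P = 133624.48 W/m

133624.48


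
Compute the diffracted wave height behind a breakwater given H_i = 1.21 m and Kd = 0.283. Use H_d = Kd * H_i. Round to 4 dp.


H_d = Kd * H_i
H_d = 0.283 * 1.21
H_d = 0.3424 m

0.3424


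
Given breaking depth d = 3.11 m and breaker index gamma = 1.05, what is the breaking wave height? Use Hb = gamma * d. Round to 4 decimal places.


Hb = gamma * d
Hb = 1.05 * 3.11
Hb = 3.2655 m

3.2655


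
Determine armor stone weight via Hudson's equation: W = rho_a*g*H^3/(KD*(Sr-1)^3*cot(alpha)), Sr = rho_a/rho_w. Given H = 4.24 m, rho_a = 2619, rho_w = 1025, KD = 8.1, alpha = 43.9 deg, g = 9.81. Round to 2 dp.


Sr = rho_a / rho_w = 2619 / 1025 = 2.555122
(Sr - 1) = 1.555122
(Sr - 1)^3 = 3.760914
cot(43.9) = 1 / tan(43.9) = 1 / 0.962322 = 1.039154
Numerator = 2619 * 9.81 * 4.24^3 = 1958403.0444
Denominator = 8.1 * 3.760914 * 1.039154 = 31.656156
W = 1958403.0444 / 31.656156
W = 61864.84 N

61864.84


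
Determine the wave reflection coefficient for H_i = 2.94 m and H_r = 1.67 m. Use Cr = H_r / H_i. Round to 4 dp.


Cr = H_r / H_i
Cr = 1.67 / 2.94
Cr = 0.5680

0.5680


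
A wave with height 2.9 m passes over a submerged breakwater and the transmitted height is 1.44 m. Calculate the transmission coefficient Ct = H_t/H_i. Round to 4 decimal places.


Ct = H_t / H_i
Ct = 1.44 / 2.9
Ct = 0.4966

0.4966


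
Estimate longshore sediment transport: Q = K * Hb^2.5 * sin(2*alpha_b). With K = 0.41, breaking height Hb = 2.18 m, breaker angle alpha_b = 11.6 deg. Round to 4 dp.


Q = K * Hb^2.5 * sin(2 * alpha_b)
Hb^2.5 = 2.18^2.5 = 7.016835
sin(2 * 11.6) = sin(23.2) = 0.393942
Q = 0.41 * 7.016835 * 0.393942
Q = 1.1333 m^3/s

1.1333


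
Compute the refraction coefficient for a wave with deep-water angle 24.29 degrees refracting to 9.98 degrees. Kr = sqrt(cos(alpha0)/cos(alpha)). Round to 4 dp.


Kr = sqrt(cos(alpha0) / cos(alpha))
cos(24.29) = 0.911475
cos(9.98) = 0.984868
Kr = sqrt(0.911475 / 0.984868)
Kr = sqrt(0.925479)
Kr = 0.9620

0.9620


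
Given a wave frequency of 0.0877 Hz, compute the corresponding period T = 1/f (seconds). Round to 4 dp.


T = 1 / f
T = 1 / 0.0877
T = 11.4025 s

11.4025


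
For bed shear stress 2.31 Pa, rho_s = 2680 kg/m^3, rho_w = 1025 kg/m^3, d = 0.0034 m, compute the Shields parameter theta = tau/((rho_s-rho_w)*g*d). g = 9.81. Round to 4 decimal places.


theta = tau / ((rho_s - rho_w) * g * d)
rho_s - rho_w = 2680 - 1025 = 1655
Denominator = 1655 * 9.81 * 0.0034 = 55.200870
theta = 2.31 / 55.200870
theta = 0.0418

0.0418


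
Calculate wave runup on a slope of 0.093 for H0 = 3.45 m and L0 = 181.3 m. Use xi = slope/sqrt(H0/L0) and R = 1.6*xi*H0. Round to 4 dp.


xi = slope / sqrt(H0/L0)
H0/L0 = 3.45/181.3 = 0.019029
sqrt(0.019029) = 0.137946
xi = 0.093 / 0.137946 = 0.674174
R = 1.6 * xi * H0 = 1.6 * 0.674174 * 3.45
R = 3.7214 m

3.7214


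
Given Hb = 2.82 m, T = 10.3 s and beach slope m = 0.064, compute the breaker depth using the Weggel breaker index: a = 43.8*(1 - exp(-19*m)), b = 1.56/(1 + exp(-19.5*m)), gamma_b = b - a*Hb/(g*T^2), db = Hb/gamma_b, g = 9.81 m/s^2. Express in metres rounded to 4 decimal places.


a = 43.8 * (1 - exp(-19 * m))
exp(-19 * 0.064) = exp(-1.2160) = 0.296413
a = 43.8 * (1 - 0.296413) = 30.817091
b = 1.56 / (1 + exp(-19.5 * m))
exp(-19.5 * 0.064) = exp(-1.2480) = 0.287078
b = 1.56 / (1 + 0.287078) = 1.212047
Hb / (g * T^2) = 2.82 / (9.81 * 10.3^2) = 2.82 / 1040.7429 = 0.00270960
gamma_b = b - a * Hb/(g*T^2) = 1.212047 - 30.817091 * 0.00270960 = 1.128545
db = Hb / gamma_b = 2.82 / 1.128545
db = 2.4988 m

2.4988


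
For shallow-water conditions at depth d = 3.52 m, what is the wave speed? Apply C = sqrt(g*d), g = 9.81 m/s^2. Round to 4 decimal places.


Using the shallow-water approximation:
C = sqrt(g * d) = sqrt(9.81 * 3.52)
C = sqrt(34.5312)
C = 5.8763 m/s

5.8763


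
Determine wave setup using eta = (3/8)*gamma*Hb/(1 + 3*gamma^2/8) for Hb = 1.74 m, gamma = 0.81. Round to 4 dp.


eta = (3/8) * gamma * Hb / (1 + 3*gamma^2/8)
Numerator = (3/8) * 0.81 * 1.74 = 0.528525
Denominator = 1 + 3*0.81^2/8 = 1 + 0.246038 = 1.246038
eta = 0.528525 / 1.246038
eta = 0.4242 m

0.4242


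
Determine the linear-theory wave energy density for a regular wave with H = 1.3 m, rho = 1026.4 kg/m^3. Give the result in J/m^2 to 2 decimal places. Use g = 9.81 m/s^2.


E = (1/8) * rho * g * H^2
E = (1/8) * 1026.4 * 9.81 * 1.3^2
E = 0.125 * 1026.4 * 9.81 * 1.6900
E = 2127.07 J/m^2

2127.07


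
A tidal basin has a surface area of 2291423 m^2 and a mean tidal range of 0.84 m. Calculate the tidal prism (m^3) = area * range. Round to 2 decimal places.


Tidal prism = Area * Tidal range
P = 2291423 * 0.84
P = 1924795.32 m^3

1924795.32


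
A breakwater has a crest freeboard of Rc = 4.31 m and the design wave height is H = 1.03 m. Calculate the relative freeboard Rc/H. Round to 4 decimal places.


Relative freeboard = Rc / H
= 4.31 / 1.03
= 4.1845

4.1845


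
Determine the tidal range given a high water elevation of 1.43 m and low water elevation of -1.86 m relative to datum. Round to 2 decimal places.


Tidal range = High water - Low water
Tidal range = 1.43 - (-1.86)
Tidal range = 3.29 m

3.29


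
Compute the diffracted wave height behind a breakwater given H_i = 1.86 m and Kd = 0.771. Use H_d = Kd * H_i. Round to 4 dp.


H_d = Kd * H_i
H_d = 0.771 * 1.86
H_d = 1.4341 m

1.4341


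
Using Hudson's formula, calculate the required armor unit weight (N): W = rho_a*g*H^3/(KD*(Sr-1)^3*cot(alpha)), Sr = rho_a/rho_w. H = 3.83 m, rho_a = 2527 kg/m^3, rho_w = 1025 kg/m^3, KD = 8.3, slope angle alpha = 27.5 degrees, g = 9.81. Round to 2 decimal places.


Sr = rho_a / rho_w = 2527 / 1025 = 2.465366
(Sr - 1) = 1.465366
(Sr - 1)^3 = 3.146576
cot(27.5) = 1 / tan(27.5) = 1 / 0.520567 = 1.920982
Numerator = 2527 * 9.81 * 3.83^3 = 1392741.6751
Denominator = 8.3 * 3.146576 * 1.920982 = 50.169482
W = 1392741.6751 / 50.169482
W = 27760.73 N

27760.73


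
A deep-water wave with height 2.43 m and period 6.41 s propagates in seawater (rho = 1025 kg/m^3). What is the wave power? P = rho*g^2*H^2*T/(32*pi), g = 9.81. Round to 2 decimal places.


P = rho * g^2 * H^2 * T / (32 * pi)
P = 1025 * 9.81^2 * 2.43^2 * 6.41 / (32 * pi)
P = 1025 * 96.2361 * 5.9049 * 6.41 / 100.53096
P = 37139.21 W/m

37139.21


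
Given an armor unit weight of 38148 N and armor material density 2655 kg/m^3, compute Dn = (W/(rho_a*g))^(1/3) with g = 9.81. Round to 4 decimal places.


V = W / (rho_a * g)
V = 38148 / (2655 * 9.81)
V = 38148 / 26045.55
V = 1.464665 m^3
Dn = V^(1/3) = 1.464665^(1/3)
Dn = 1.1357 m

1.1357


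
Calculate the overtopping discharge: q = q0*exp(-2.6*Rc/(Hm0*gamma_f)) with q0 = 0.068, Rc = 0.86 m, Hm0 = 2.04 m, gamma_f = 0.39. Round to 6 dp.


q = q0 * exp(-2.6 * Rc / (Hm0 * gamma_f))
Exponent = -2.6 * 0.86 / (2.04 * 0.39)
= -2.6 * 0.86 / 0.7956
= -2.810458
exp(-2.810458) = 0.060177
q = 0.068 * 0.060177
q = 0.004092 m^3/s/m

0.004092


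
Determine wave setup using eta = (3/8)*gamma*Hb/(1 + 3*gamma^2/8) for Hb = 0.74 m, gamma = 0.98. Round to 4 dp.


eta = (3/8) * gamma * Hb / (1 + 3*gamma^2/8)
Numerator = (3/8) * 0.98 * 0.74 = 0.271950
Denominator = 1 + 3*0.98^2/8 = 1 + 0.360150 = 1.360150
eta = 0.271950 / 1.360150
eta = 0.1999 m

0.1999


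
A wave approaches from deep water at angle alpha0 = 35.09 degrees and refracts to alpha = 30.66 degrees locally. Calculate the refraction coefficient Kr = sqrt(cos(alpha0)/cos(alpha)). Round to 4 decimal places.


Kr = sqrt(cos(alpha0) / cos(alpha))
cos(35.09) = 0.818250
cos(30.66) = 0.860208
Kr = sqrt(0.818250 / 0.860208)
Kr = sqrt(0.951223)
Kr = 0.9753

0.9753


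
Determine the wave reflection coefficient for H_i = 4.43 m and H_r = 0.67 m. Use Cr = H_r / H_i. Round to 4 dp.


Cr = H_r / H_i
Cr = 0.67 / 4.43
Cr = 0.1512

0.1512


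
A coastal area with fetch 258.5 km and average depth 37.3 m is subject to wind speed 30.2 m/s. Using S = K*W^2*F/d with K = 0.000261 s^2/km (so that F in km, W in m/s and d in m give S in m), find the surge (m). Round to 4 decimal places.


S = K * W^2 * F / d
W^2 = 30.2^2 = 912.04
S = 0.000261 * 912.04 * 258.5 / 37.3
Numerator = 0.000261 * 912.04 * 258.5 = 61.533971
S = 61.533971 / 37.3 = 1.6497 m

1.6497


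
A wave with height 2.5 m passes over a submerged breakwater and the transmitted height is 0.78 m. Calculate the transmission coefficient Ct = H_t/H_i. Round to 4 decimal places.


Ct = H_t / H_i
Ct = 0.78 / 2.5
Ct = 0.3120

0.3120


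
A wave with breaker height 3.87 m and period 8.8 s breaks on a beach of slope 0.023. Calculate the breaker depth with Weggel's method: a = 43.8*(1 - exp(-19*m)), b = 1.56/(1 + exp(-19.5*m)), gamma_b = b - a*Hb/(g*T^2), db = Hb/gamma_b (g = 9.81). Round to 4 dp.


a = 43.8 * (1 - exp(-19 * m))
exp(-19 * 0.023) = exp(-0.4370) = 0.645971
a = 43.8 * (1 - 0.645971) = 15.506451
b = 1.56 / (1 + exp(-19.5 * m))
exp(-19.5 * 0.023) = exp(-0.4485) = 0.638585
b = 1.56 / (1 + 0.638585) = 0.952041
Hb / (g * T^2) = 3.87 / (9.81 * 8.8^2) = 3.87 / 759.6864 = 0.00509421
gamma_b = b - a * Hb/(g*T^2) = 0.952041 - 15.506451 * 0.00509421 = 0.873048
db = Hb / gamma_b = 3.87 / 0.873048
db = 4.4327 m

4.4327


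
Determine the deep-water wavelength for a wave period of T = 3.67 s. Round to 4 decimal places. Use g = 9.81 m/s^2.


L0 = g * T^2 / (2 * pi)
L0 = 9.81 * 3.67^2 / (2 * pi)
L0 = 9.81 * 13.4689 / 6.28319
L0 = 132.1299 / 6.28319
L0 = 21.0291 m

21.0291


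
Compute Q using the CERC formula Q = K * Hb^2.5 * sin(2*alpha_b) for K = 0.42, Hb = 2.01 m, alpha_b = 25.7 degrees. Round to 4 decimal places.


Q = K * Hb^2.5 * sin(2 * alpha_b)
Hb^2.5 = 2.01^2.5 = 5.727830
sin(2 * 25.7) = sin(51.4) = 0.781520
Q = 0.42 * 5.727830 * 0.781520
Q = 1.8801 m^3/s

1.8801


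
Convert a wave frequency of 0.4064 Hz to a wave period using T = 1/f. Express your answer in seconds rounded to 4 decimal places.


T = 1 / f
T = 1 / 0.4064
T = 2.4606 s

2.4606


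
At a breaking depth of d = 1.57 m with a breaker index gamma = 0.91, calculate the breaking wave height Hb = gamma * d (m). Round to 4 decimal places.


Hb = gamma * d
Hb = 0.91 * 1.57
Hb = 1.4287 m

1.4287


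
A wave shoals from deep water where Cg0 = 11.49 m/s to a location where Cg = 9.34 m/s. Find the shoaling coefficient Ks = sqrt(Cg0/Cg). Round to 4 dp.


Ks = sqrt(Cg0 / Cg)
Ks = sqrt(11.49 / 9.34)
Ks = sqrt(1.2302)
Ks = 1.1091

1.1091


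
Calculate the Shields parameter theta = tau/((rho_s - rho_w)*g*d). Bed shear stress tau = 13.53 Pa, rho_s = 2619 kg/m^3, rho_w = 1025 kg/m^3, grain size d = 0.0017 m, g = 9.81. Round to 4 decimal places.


theta = tau / ((rho_s - rho_w) * g * d)
rho_s - rho_w = 2619 - 1025 = 1594
Denominator = 1594 * 9.81 * 0.0017 = 26.583138
theta = 13.53 / 26.583138
theta = 0.5090

0.5090


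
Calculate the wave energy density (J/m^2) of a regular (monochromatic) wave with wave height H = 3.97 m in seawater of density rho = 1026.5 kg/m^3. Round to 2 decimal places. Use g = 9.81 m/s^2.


E = (1/8) * rho * g * H^2
E = (1/8) * 1026.5 * 9.81 * 3.97^2
E = 0.125 * 1026.5 * 9.81 * 15.7609
E = 19838.96 J/m^2

19838.96


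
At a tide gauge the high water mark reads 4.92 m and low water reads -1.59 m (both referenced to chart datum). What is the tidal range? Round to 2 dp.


Tidal range = High water - Low water
Tidal range = 4.92 - (-1.59)
Tidal range = 6.51 m

6.51


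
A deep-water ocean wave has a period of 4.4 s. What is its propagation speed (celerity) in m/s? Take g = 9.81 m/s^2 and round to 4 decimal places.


We use the deep-water celerity formula:
C = g * T / (2 * pi)
C = 9.81 * 4.4 / (2 * 3.14159...)
C = 43.164000 / 6.283185
C = 6.8698 m/s

6.8698


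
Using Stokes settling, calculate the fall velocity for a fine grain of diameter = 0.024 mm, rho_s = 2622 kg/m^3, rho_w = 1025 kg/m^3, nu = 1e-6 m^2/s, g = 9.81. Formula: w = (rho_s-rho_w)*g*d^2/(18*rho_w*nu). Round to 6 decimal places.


w = (rho_s - rho_w) * g * d^2 / (18 * rho_w * nu)
d = 0.024 mm = 0.000024 m
rho_s - rho_w = 2622 - 1025 = 1597
Numerator = 1597 * 9.81 * (0.000024)^2 = 0.000009023944
Denominator = 18 * 1025 * 1e-6 = 0.018450
w = 0.000489 m/s

0.000489


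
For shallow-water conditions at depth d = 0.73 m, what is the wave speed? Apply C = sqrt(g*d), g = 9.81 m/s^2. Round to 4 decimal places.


Using the shallow-water approximation:
C = sqrt(g * d) = sqrt(9.81 * 0.73)
C = sqrt(7.1613)
C = 2.6761 m/s

2.6761


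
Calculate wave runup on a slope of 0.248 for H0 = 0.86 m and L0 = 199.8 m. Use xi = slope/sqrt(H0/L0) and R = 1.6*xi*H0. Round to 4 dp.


xi = slope / sqrt(H0/L0)
H0/L0 = 0.86/199.8 = 0.004304
sqrt(0.004304) = 0.065607
xi = 0.248 / 0.065607 = 3.780073
R = 1.6 * xi * H0 = 1.6 * 3.780073 * 0.86
R = 5.2014 m

5.2014


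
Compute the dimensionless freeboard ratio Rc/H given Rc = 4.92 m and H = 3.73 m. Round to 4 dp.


Relative freeboard = Rc / H
= 4.92 / 3.73
= 1.3190

1.3190


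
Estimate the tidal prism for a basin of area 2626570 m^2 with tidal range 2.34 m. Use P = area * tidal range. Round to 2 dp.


Tidal prism = Area * Tidal range
P = 2626570 * 2.34
P = 6146173.80 m^3

6146173.80


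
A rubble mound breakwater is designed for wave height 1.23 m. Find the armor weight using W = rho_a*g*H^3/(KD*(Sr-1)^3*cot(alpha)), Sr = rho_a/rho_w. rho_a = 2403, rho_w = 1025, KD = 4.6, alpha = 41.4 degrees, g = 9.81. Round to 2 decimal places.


Sr = rho_a / rho_w = 2403 / 1025 = 2.344390
(Sr - 1) = 1.344390
(Sr - 1)^3 = 2.429831
cot(41.4) = 1 / tan(41.4) = 1 / 0.881619 = 1.134277
Numerator = 2403 * 9.81 * 1.23^3 = 43867.0180
Denominator = 4.6 * 2.429831 * 1.134277 = 12.678070
W = 43867.0180 / 12.678070
W = 3460.07 N

3460.07


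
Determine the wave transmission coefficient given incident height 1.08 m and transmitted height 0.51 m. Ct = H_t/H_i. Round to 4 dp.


Ct = H_t / H_i
Ct = 0.51 / 1.08
Ct = 0.4722

0.4722


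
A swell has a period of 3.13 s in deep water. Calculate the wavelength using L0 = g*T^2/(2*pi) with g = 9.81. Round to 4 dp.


L0 = g * T^2 / (2 * pi)
L0 = 9.81 * 3.13^2 / (2 * pi)
L0 = 9.81 * 9.7969 / 6.28319
L0 = 96.1076 / 6.28319
L0 = 15.2960 m

15.2960


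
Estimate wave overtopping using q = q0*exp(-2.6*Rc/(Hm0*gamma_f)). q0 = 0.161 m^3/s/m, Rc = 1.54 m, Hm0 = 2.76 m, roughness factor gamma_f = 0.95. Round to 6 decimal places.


q = q0 * exp(-2.6 * Rc / (Hm0 * gamma_f))
Exponent = -2.6 * 1.54 / (2.76 * 0.95)
= -2.6 * 1.54 / 2.6220
= -1.527079
exp(-1.527079) = 0.217169
q = 0.161 * 0.217169
q = 0.034964 m^3/s/m

0.034964


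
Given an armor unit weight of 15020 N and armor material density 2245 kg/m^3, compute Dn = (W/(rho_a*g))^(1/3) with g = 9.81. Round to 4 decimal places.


V = W / (rho_a * g)
V = 15020 / (2245 * 9.81)
V = 15020 / 22023.45
V = 0.682000 m^3
Dn = V^(1/3) = 0.682000^(1/3)
Dn = 0.8802 m

0.8802


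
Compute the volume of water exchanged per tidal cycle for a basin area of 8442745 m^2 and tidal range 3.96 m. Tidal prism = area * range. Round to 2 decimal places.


Tidal prism = Area * Tidal range
P = 8442745 * 3.96
P = 33433270.20 m^3

33433270.20


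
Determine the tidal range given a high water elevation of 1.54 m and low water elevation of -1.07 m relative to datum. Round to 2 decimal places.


Tidal range = High water - Low water
Tidal range = 1.54 - (-1.07)
Tidal range = 2.61 m

2.61


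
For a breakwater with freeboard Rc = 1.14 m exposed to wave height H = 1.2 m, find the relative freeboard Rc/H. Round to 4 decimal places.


Relative freeboard = Rc / H
= 1.14 / 1.2
= 0.9500

0.9500


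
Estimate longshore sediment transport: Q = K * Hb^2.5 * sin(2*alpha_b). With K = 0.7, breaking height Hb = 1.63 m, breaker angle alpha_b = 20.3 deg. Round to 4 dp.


Q = K * Hb^2.5 * sin(2 * alpha_b)
Hb^2.5 = 1.63^2.5 = 3.392103
sin(2 * 20.3) = sin(40.6) = 0.650774
Q = 0.7 * 3.392103 * 0.650774
Q = 1.5452 m^3/s

1.5452


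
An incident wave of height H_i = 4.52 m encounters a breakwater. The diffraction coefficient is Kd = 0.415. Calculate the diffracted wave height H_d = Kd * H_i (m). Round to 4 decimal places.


H_d = Kd * H_i
H_d = 0.415 * 4.52
H_d = 1.8758 m

1.8758


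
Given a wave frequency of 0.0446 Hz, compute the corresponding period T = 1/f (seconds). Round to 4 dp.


T = 1 / f
T = 1 / 0.0446
T = 22.4215 s

22.4215


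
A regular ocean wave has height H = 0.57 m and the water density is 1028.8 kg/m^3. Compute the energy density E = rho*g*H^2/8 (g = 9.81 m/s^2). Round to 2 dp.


E = (1/8) * rho * g * H^2
E = (1/8) * 1028.8 * 9.81 * 0.57^2
E = 0.125 * 1028.8 * 9.81 * 0.3249
E = 409.88 J/m^2

409.88


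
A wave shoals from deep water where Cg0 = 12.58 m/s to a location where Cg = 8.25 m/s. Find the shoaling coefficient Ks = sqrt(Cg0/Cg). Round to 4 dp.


Ks = sqrt(Cg0 / Cg)
Ks = sqrt(12.58 / 8.25)
Ks = sqrt(1.5248)
Ks = 1.2348

1.2348


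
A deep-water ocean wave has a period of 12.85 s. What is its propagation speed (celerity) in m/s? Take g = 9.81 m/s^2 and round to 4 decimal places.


We use the deep-water celerity formula:
C = g * T / (2 * pi)
C = 9.81 * 12.85 / (2 * 3.14159...)
C = 126.058500 / 6.283185
C = 20.0628 m/s

20.0628


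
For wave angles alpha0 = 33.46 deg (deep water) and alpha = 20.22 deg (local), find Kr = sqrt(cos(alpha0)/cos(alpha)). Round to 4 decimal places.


Kr = sqrt(cos(alpha0) / cos(alpha))
cos(33.46) = 0.834271
cos(20.22) = 0.938372
Kr = sqrt(0.834271 / 0.938372)
Kr = sqrt(0.889062)
Kr = 0.9429

0.9429


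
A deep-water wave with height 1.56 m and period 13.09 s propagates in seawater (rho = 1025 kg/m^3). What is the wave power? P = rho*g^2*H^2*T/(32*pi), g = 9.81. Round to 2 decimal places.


P = rho * g^2 * H^2 * T / (32 * pi)
P = 1025 * 9.81^2 * 1.56^2 * 13.09 / (32 * pi)
P = 1025 * 96.2361 * 2.4336 * 13.09 / 100.53096
P = 31257.26 W/m

31257.26


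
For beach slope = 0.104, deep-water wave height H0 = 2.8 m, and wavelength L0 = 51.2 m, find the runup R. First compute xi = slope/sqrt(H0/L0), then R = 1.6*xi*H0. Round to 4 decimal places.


xi = slope / sqrt(H0/L0)
H0/L0 = 2.8/51.2 = 0.054687
sqrt(0.054687) = 0.233854
xi = 0.104 / 0.233854 = 0.444723
R = 1.6 * xi * H0 = 1.6 * 0.444723 * 2.8
R = 1.9924 m

1.9924


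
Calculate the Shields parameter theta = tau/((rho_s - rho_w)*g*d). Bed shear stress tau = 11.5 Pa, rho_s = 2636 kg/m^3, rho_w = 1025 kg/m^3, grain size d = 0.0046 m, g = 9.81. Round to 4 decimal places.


theta = tau / ((rho_s - rho_w) * g * d)
rho_s - rho_w = 2636 - 1025 = 1611
Denominator = 1611 * 9.81 * 0.0046 = 72.697986
theta = 11.5 / 72.697986
theta = 0.1582

0.1582


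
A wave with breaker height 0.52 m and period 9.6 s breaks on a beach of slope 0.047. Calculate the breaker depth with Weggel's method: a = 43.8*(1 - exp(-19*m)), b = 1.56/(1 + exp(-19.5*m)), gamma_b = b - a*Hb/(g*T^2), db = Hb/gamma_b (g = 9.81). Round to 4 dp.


a = 43.8 * (1 - exp(-19 * m))
exp(-19 * 0.047) = exp(-0.8930) = 0.409426
a = 43.8 * (1 - 0.409426) = 25.867157
b = 1.56 / (1 + exp(-19.5 * m))
exp(-19.5 * 0.047) = exp(-0.9165) = 0.399916
b = 1.56 / (1 + 0.399916) = 1.114352
Hb / (g * T^2) = 0.52 / (9.81 * 9.6^2) = 0.52 / 904.0896 = 0.00057516
gamma_b = b - a * Hb/(g*T^2) = 1.114352 - 25.867157 * 0.00057516 = 1.099474
db = Hb / gamma_b = 0.52 / 1.099474
db = 0.4730 m

0.4730
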